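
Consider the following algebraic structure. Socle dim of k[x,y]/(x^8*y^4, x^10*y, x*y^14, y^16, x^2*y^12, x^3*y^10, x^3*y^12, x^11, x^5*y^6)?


Socle = ann(m) = span of standard monomials u with x*u, y*u in I (staircase corners).
Redundant generators: x^3*y^12
Minimal generators: x^11, x^10*y, x^8*y^4, x^5*y^6, x^3*y^10, x^2*y^12, x*y^14, y^16
Corners: y^15, xy^13, x^2y^11, x^4y^9, x^7y^5, x^9y^3, x^10
Socle dim=7


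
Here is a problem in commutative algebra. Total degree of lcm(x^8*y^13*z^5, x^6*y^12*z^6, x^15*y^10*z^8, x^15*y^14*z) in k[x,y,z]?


lcm = componentwise max:
x: max(8,6,15,15)=15
y: max(13,12,10,14)=14
z: max(5,6,8,1)=8
Total=15+14+8=37


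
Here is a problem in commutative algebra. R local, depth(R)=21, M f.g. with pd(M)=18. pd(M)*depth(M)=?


pd+depth=21
depth=21-18=3
pd*depth=18*3=54


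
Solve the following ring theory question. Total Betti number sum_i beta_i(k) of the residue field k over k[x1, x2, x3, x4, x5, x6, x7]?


Koszul resolution: beta_i(k)=C(n,i), n=7
sum_i C(7,i) = 2^7 = 128


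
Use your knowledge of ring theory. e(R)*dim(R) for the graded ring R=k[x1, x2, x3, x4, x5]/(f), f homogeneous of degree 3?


e(R)=deg(f)=3, dim(R)=5-1=4
e*dim=3*4=12


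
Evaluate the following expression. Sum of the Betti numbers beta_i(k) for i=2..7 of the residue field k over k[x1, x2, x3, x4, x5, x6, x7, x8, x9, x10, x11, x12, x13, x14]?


Koszul resolution: beta_i(k)=C(n,i), n=14
C(14,2)=91, C(14,3)=364, C(14,4)=1001, C(14,5)=2002, C(14,6)=3003, C(14,7)=3432
Sum=9893


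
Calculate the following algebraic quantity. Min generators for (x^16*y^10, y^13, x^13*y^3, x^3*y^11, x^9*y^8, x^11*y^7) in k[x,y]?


Remove redundant (divisible by others).
x^16*y^10 redundant.
Min: x^13*y^3, x^11*y^7, x^9*y^8, x^3*y^11, y^13
Count=5


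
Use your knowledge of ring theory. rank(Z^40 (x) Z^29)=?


rank(M(x)N) = rank(M)*rank(N)
40*29 = 1160


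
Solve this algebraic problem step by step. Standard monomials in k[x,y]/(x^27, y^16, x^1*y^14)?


k[x,y]/I, I = (x^27, y^16, x^1*y^14)
Rect: 27x16=432. Corner: (27-1)x(16-14)=52.
dim = 432-52 = 380


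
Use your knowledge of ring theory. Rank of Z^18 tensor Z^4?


rank(M(x)N) = rank(M)*rank(N)
18*4 = 72


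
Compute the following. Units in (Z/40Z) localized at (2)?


Local ring = Z/8Z.
phi(8) = 2^2*(2-1) = 4


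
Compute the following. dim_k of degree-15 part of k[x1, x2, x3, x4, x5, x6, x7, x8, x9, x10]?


C(d+n-1,n-1)=C(24,9)=1307504


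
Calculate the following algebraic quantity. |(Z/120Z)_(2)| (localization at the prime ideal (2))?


2-primary part: 120=2^3*15
Size=2^3=8


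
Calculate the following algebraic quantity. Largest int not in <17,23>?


gcd(17,23)=1 => F=ab-a-b=17*23-17-23=391-40=351


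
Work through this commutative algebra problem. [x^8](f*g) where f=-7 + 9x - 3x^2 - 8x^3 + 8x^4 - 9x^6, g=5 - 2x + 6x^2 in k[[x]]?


[x^8] = sum a_i*b_j, i+j=8
  -9*6=-54
Sum=-54


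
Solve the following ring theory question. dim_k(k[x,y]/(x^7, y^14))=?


Basis: x^i*y^j, i<7, j<14
7*14=98


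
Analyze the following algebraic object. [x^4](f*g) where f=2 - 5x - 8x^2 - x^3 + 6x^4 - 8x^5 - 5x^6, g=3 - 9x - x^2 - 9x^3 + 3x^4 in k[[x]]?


[x^4] = sum a_i*b_j, i+j=4
  2*3=6
  -5*-9=45
  -8*-1=8
  -1*-9=9
  6*3=18
Sum=86


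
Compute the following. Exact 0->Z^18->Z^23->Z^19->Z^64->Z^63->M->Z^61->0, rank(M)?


Alt sum=0:
(-1)^0*18 + (-1)^1*23 + (-1)^2*19 + (-1)^3*64 + (-1)^4*63 + (-1)^5*? + (-1)^6*61=0
rank(M)=74


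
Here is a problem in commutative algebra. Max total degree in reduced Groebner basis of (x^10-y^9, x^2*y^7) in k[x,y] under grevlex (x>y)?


LT(f1)=x^10, LT(f2)=x^2y^7, lcm=x^10y^7
S(f1,f2) = y^7*f1 - x^8*f2 = -y^16
Reduced GB = {f1, f2, y^16}; degrees 10, 9, 16
Max = 16


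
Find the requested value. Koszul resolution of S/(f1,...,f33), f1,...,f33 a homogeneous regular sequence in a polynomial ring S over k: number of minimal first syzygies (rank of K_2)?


Regular sequence => Koszul complex is the minimal free resolution.
Syz_1 minimally generated by Koszul relations f_i*e_j - f_j*e_i (i<j): mu(Syz_1) = beta_2 = C(m,2) = m(m-1)/2
m=33
33*32/2 = 528


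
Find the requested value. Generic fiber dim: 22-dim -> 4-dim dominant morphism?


dim(fiber)=dim(X)-dim(Y)=22-4=18


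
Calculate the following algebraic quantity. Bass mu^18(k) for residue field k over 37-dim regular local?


C(n,i)=C(37,18)=17672631900


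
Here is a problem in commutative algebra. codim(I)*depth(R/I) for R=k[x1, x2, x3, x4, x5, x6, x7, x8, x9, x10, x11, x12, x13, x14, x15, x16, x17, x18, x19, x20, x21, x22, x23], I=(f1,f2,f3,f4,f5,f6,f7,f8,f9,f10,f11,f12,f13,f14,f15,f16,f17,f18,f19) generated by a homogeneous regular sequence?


codim=19, depth=dim(R/I)=23-19=4
Product=19*4=76


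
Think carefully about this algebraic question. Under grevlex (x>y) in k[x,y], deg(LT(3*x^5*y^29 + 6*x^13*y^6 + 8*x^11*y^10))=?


LT: 3*x^5*y^29
deg_x=5, deg_y=29
Total=5+29=34


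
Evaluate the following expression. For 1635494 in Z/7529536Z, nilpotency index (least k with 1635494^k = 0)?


1635494^k mod 7529536:
k=1: 1635494
k=2: 3078180
k=3: 6796888
k=4: 1421392
k=5: 1613472
k=6: 0
First zero at k = 6


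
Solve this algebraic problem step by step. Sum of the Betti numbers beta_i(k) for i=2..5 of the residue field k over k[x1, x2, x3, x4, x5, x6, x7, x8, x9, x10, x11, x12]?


Koszul resolution: beta_i(k)=C(n,i), n=12
C(12,2)=66, C(12,3)=220, C(12,4)=495, C(12,5)=792
Sum=1573


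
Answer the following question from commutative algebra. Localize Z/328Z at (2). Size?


2-primary part: 328=2^3*41
Size=2^3=8


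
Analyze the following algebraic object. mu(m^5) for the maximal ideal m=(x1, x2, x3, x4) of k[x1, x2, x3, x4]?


Graded Nakayama: mu(m^d) = dim_k (m^d/m^(d+1)) = #degree-5 monomials in 4 vars
C(n+d-1,d)=C(8,5)=56


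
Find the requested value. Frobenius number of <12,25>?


gcd(12,25)=1 => F=ab-a-b=12*25-12-25=300-37=263


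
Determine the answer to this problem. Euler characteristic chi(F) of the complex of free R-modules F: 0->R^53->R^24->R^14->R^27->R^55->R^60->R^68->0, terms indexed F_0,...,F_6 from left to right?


chi = sum (-1)^i * rank:
(-1)^0*53=53
(-1)^1*24=-24
(-1)^2*14=14
(-1)^3*27=-27
(-1)^4*55=55
(-1)^5*60=-60
(-1)^6*68=68
chi=79


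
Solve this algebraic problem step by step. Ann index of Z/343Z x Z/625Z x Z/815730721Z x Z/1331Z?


Exponent = lcm of the cyclic orders; pairwise coprime => product.
7^3*5^4*13^8*11^3=343*625*815730721*1331=232754995781433125


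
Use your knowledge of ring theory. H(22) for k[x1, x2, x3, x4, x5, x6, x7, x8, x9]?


C(d+n-1,n-1)=C(30,8)=5852925


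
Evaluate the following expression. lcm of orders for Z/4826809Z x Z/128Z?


Exponent = lcm of the cyclic orders; pairwise coprime => product.
13^6*2^7=4826809*128=617831552


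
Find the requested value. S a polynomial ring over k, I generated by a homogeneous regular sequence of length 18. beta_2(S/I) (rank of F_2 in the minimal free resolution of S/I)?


Regular sequence => Koszul complex is the minimal free resolution.
Syz_1 minimally generated by Koszul relations f_i*e_j - f_j*e_i (i<j): mu(Syz_1) = beta_2 = C(m,2) = m(m-1)/2
m=18
18*17/2 = 153


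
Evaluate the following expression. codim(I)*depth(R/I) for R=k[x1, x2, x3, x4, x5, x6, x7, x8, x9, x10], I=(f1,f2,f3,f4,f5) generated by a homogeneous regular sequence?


codim=5, depth=dim(R/I)=10-5=5
Product=5*5=25


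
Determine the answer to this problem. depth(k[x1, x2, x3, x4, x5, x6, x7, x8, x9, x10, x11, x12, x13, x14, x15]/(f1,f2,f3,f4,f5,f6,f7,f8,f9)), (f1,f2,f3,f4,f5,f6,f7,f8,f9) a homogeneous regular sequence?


depth(R)=15
depth(R/I)=15-9=6


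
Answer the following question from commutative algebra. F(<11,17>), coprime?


gcd(11,17)=1 => F=ab-a-b=11*17-11-17=187-28=159


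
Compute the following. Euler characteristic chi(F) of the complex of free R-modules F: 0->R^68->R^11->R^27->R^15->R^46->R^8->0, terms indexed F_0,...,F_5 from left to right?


chi = sum (-1)^i * rank:
(-1)^0*68=68
(-1)^1*11=-11
(-1)^2*27=27
(-1)^3*15=-15
(-1)^4*46=46
(-1)^5*8=-8
chi=107


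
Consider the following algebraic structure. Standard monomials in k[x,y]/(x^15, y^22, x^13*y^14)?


k[x,y]/I, I = (x^15, y^22, x^13*y^14)
Rect: 15x22=330. Corner: (15-13)x(22-14)=16.
dim = 330-16 = 314


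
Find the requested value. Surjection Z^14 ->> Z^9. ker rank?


rank(ker) = 14-9 = 5


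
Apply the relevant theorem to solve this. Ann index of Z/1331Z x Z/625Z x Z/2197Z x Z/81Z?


Exponent = lcm of the cyclic orders; pairwise coprime => product.
11^3*5^4*13^3*3^4=1331*625*2197*81=148037979375


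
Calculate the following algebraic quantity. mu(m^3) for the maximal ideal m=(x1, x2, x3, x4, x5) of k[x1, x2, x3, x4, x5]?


Graded Nakayama: mu(m^d) = dim_k (m^d/m^(d+1)) = #degree-3 monomials in 5 vars
C(n+d-1,d)=C(7,3)=35


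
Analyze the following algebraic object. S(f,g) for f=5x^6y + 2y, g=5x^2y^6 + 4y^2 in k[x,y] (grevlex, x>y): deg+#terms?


LT(f)=5x^6y, LT(g)=5x^2y^6
lcm(LM)=x^6y^6
S(f,g) (scaled by 25 to clear denominators) = 5y^5*f - 5x^4*g = -20x^4y^2 + 10y^6
2 terms, deg 6.
6+2=8


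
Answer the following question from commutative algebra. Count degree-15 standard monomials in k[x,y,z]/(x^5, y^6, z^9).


Need i<5, j<6, k<9 with i+j+k=15.
For each i, j ranges over max(0,15-i-8)..min(5,15-i):
  i=0: j in [7,5] -> 0
  i=1: j in [6,5] -> 0
  i=2: j in [5,5] -> 1
  i=3: j in [4,5] -> 2
  i=4: j in [3,5] -> 3
H(15) = 0+0+1+2+3 = 6


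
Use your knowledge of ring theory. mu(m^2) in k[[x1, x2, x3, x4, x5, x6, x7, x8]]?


C(n+d-1,d)=C(9,2)=36


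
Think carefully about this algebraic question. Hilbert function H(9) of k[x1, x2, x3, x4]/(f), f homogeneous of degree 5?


C(12,3)-C(7,3)=220-35=185


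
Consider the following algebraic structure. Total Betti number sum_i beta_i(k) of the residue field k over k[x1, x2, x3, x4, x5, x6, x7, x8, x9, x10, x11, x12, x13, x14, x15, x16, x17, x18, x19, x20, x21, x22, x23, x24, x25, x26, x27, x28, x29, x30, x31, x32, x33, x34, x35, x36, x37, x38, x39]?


Koszul resolution: beta_i(k)=C(n,i), n=39
sum_i C(39,i) = 2^39 = 549755813888


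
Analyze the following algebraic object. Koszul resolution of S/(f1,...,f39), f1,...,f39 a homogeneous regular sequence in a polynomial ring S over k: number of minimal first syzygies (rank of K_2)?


Regular sequence => Koszul complex is the minimal free resolution.
Syz_1 minimally generated by Koszul relations f_i*e_j - f_j*e_i (i<j): mu(Syz_1) = beta_2 = C(m,2) = m(m-1)/2
m=39
39*38/2 = 741


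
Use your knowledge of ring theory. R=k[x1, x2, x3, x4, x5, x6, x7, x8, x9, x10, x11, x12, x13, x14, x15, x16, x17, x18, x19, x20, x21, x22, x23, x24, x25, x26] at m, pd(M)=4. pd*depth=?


pd+depth=26
depth=26-4=22
pd*depth=4*22=88


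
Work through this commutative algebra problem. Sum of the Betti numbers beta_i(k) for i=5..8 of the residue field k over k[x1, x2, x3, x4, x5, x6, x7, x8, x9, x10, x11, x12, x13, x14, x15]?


Koszul resolution: beta_i(k)=C(n,i), n=15
C(15,5)=3003, C(15,6)=5005, C(15,7)=6435, C(15,8)=6435
Sum=20878


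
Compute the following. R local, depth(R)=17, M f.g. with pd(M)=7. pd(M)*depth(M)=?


pd+depth=17
depth=17-7=10
pd*depth=7*10=70


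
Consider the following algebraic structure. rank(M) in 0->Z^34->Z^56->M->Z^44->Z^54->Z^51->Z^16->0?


Alt sum=0:
(-1)^0*34 + (-1)^1*56 + (-1)^2*? + (-1)^3*44 + (-1)^4*54 + (-1)^5*51 + (-1)^6*16=0
rank(M)=47


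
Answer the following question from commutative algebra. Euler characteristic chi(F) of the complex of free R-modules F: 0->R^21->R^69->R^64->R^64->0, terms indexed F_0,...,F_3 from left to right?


chi = sum (-1)^i * rank:
(-1)^0*21=21
(-1)^1*69=-69
(-1)^2*64=64
(-1)^3*64=-64
chi=-48


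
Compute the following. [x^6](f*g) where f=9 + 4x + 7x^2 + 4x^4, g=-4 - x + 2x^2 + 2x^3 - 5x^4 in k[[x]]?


[x^6] = sum a_i*b_j, i+j=6
  7*-5=-35
  4*2=8
Sum=-27


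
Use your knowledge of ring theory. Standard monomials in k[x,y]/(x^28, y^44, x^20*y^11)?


k[x,y]/I, I = (x^28, y^44, x^20*y^11)
Rect: 28x44=1232. Corner: (28-20)x(44-11)=264.
dim = 1232-264 = 968


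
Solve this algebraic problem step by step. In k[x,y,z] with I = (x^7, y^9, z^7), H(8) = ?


Need i<7, j<9, k<7 with i+j+k=8.
For each i, j ranges over max(0,8-i-6)..min(8,8-i):
  i=0: j in [2,8] -> 7
  i=1: j in [1,7] -> 7
  i=2: j in [0,6] -> 7
  i=3: j in [0,5] -> 6
  i=4: j in [0,4] -> 5
  i=5: j in [0,3] -> 4
  i=6: j in [0,2] -> 3
H(8) = 7+7+7+6+5+4+3 = 39


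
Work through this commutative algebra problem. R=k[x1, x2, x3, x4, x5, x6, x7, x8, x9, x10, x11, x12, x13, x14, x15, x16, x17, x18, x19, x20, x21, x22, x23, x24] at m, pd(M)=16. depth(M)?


pd+depth=depth(R)=24
depth=24-16=8


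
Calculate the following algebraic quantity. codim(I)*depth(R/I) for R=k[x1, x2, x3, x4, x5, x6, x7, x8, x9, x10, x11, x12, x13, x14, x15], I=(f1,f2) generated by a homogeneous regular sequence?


codim=2, depth=dim(R/I)=15-2=13
Product=2*13=26


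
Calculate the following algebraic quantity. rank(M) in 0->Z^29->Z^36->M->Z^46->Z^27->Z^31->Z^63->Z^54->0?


Alt sum=0:
(-1)^0*29 + (-1)^1*36 + (-1)^2*? + (-1)^3*46 + (-1)^4*27 + (-1)^5*31 + (-1)^6*63 + (-1)^7*54=0
rank(M)=48


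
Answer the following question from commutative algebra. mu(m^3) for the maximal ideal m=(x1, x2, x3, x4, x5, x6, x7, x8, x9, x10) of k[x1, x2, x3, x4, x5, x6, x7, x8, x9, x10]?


Graded Nakayama: mu(m^d) = dim_k (m^d/m^(d+1)) = #degree-3 monomials in 10 vars
C(n+d-1,d)=C(12,3)=220


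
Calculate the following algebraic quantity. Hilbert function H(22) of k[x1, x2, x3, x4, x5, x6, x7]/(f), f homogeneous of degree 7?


C(28,6)-C(21,6)=376740-54264=322476


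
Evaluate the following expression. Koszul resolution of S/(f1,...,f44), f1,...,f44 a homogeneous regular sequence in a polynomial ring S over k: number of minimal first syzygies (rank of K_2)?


Regular sequence => Koszul complex is the minimal free resolution.
Syz_1 minimally generated by Koszul relations f_i*e_j - f_j*e_i (i<j): mu(Syz_1) = beta_2 = C(m,2) = m(m-1)/2
m=44
44*43/2 = 946


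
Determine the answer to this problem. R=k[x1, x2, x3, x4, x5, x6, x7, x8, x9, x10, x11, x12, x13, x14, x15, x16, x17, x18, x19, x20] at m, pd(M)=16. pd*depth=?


pd+depth=20
depth=20-16=4
pd*depth=16*4=64


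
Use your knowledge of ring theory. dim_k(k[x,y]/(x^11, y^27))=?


Basis: x^i*y^j, i<11, j<27
11*27=297


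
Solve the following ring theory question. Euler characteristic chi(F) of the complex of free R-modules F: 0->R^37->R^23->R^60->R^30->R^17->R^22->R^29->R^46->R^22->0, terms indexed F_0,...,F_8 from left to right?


chi = sum (-1)^i * rank:
(-1)^0*37=37
(-1)^1*23=-23
(-1)^2*60=60
(-1)^3*30=-30
(-1)^4*17=17
(-1)^5*22=-22
(-1)^6*29=29
(-1)^7*46=-46
(-1)^8*22=22
chi=44


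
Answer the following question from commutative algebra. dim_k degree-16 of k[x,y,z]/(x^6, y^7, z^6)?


Need i<6, j<7, k<6 with i+j+k=16.
For each i, j ranges over max(0,16-i-5)..min(6,16-i):
  i=0: j in [11,6] -> 0
  i=1: j in [10,6] -> 0
  i=2: j in [9,6] -> 0
  i=3: j in [8,6] -> 0
  i=4: j in [7,6] -> 0
  i=5: j in [6,6] -> 1
H(16) = 0+0+0+0+0+1 = 1


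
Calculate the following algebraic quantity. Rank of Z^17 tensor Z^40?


rank(M(x)N) = rank(M)*rank(N)
17*40 = 680


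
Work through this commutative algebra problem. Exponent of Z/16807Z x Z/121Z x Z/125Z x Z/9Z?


Exponent = lcm of the cyclic orders; pairwise coprime => product.
7^5*11^2*5^3*3^2=16807*121*125*9=2287852875


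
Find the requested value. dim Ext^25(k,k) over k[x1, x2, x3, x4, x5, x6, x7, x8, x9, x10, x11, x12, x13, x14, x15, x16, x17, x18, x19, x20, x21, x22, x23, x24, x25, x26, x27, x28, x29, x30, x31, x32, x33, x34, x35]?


C(n,i)=C(35,25)=183579396


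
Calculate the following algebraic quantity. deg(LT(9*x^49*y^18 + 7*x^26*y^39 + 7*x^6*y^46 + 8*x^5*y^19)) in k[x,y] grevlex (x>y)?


LT: 9*x^49*y^18
deg_x=49, deg_y=18
Total=49+18=67


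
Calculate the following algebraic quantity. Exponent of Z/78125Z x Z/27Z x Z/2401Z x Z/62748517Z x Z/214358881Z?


Exponent = lcm of the cyclic orders; pairwise coprime => product.
5^7*3^3*7^4*13^7*11^8=78125*27*2401*62748517*214358881=68122550884976594178046875


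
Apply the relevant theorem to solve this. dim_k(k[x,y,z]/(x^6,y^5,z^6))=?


Basis: x^iy^jz^k, i<6,j<5,k<6
6*5*6=180


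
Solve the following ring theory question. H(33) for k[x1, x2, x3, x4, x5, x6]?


C(d+n-1,n-1)=C(38,5)=501942


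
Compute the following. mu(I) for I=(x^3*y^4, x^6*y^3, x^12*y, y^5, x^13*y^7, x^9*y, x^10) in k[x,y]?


Remove redundant (divisible by others).
x^12*y redundant.
x^13*y^7 redundant.
Min: x^10, x^9*y, x^6*y^3, x^3*y^4, y^5
Count=5


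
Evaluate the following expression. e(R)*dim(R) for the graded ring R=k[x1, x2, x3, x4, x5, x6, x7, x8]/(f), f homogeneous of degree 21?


e(R)=deg(f)=21, dim(R)=8-1=7
e*dim=21*7=147


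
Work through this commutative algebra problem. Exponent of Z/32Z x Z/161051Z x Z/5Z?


Exponent = lcm of the cyclic orders; pairwise coprime => product.
2^5*11^5*5^1=32*161051*5=25768160


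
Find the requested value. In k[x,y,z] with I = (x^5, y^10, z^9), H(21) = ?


Need i<5, j<10, k<9 with i+j+k=21.
For each i, j ranges over max(0,21-i-8)..min(9,21-i):
  i=0: j in [13,9] -> 0
  i=1: j in [12,9] -> 0
  i=2: j in [11,9] -> 0
  i=3: j in [10,9] -> 0
  i=4: j in [9,9] -> 1
H(21) = 0+0+0+0+1 = 1


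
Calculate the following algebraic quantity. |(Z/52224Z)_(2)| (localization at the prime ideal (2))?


2-primary part: 52224=2^10*51
Size=2^10=1024


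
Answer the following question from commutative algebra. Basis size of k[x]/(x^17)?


Basis: 1,x,...,x^16
dim=17


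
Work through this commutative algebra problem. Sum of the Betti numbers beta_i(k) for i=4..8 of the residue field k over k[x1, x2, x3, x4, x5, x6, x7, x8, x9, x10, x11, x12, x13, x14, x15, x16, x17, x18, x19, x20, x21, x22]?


Koszul resolution: beta_i(k)=C(n,i), n=22
C(22,4)=7315, C(22,5)=26334, C(22,6)=74613, C(22,7)=170544, C(22,8)=319770
Sum=598576


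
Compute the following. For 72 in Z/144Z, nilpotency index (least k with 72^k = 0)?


72^k mod 144:
k=1: 72
k=2: 0
First zero at k = 2


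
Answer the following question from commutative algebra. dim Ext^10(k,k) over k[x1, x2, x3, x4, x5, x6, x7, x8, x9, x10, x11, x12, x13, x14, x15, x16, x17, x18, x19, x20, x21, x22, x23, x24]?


C(n,i)=C(24,10)=1961256


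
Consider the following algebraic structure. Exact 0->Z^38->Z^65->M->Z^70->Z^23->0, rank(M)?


Alt sum=0:
(-1)^0*38 + (-1)^1*65 + (-1)^2*? + (-1)^3*70 + (-1)^4*23=0
rank(M)=74


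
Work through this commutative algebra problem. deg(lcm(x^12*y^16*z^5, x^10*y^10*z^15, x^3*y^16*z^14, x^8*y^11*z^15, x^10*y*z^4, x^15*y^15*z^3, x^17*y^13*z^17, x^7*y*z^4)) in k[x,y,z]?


lcm = componentwise max:
x: max(12,10,3,8,10,15,17,7)=17
y: max(16,10,16,11,1,15,13,1)=16
z: max(5,15,14,15,4,3,17,4)=17
Total=17+16+17=50


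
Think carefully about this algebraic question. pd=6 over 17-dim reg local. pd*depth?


pd+depth=17
depth=17-6=11
pd*depth=6*11=66


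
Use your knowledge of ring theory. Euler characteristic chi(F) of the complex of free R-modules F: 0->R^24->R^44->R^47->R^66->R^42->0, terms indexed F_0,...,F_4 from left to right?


chi = sum (-1)^i * rank:
(-1)^0*24=24
(-1)^1*44=-44
(-1)^2*47=47
(-1)^3*66=-66
(-1)^4*42=42
chi=3


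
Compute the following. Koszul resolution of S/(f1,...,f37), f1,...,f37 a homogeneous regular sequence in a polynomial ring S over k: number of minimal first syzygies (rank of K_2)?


Regular sequence => Koszul complex is the minimal free resolution.
Syz_1 minimally generated by Koszul relations f_i*e_j - f_j*e_i (i<j): mu(Syz_1) = beta_2 = C(m,2) = m(m-1)/2
m=37
37*36/2 = 666


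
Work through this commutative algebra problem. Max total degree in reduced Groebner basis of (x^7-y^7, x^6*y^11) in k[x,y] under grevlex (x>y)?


LT(f1)=x^7, LT(f2)=x^6y^11, lcm=x^7y^11
S(f1,f2) = y^11*f1 - x^1*f2 = -y^18
Reduced GB = {f1, f2, y^18}; degrees 7, 17, 18
Max = 18


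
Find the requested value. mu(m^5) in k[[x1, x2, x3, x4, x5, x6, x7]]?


C(n+d-1,d)=C(11,5)=462


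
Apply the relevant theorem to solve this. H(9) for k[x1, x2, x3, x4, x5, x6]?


C(d+n-1,n-1)=C(14,5)=2002


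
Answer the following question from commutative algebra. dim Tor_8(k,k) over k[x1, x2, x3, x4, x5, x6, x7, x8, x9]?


Koszul: C(n,i)=C(9,8)=9


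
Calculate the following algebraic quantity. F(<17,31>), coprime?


gcd(17,31)=1 => F=ab-a-b=17*31-17-31=527-48=479


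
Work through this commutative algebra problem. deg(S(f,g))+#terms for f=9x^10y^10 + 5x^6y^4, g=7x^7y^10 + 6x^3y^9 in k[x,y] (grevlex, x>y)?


LT(f)=9x^10y^10, LT(g)=7x^7y^10
lcm(LM)=x^10y^10
S(f,g) (scaled by 63 to clear denominators) = 7*f - 9x^3*g = -54x^6y^9 + 35x^6y^4
2 terms, deg 15.
15+2=17


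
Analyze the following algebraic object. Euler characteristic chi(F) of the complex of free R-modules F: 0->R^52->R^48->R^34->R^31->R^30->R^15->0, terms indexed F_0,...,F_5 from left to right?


chi = sum (-1)^i * rank:
(-1)^0*52=52
(-1)^1*48=-48
(-1)^2*34=34
(-1)^3*31=-31
(-1)^4*30=30
(-1)^5*15=-15
chi=22


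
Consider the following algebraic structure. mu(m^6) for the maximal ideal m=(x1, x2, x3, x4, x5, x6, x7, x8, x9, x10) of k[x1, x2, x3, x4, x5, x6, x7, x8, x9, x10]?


Graded Nakayama: mu(m^d) = dim_k (m^d/m^(d+1)) = #degree-6 monomials in 10 vars
C(n+d-1,d)=C(15,6)=5005


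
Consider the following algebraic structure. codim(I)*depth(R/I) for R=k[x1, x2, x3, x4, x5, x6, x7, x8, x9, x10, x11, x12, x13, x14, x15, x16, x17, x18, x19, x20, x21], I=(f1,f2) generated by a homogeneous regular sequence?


codim=2, depth=dim(R/I)=21-2=19
Product=2*19=38


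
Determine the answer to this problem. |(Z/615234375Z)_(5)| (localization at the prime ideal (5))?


5-primary part: 615234375=5^10*63
Size=5^10=9765625


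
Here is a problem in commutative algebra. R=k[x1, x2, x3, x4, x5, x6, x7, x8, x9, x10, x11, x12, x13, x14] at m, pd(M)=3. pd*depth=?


pd+depth=14
depth=14-3=11
pd*depth=3*11=33


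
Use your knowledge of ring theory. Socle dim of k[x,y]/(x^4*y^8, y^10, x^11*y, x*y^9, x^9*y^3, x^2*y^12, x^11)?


Socle = ann(m) = span of standard monomials u with x*u, y*u in I (staircase corners).
Redundant generators: x^2*y^12, x^11*y
Minimal generators: x^11, x^9*y^3, x^4*y^8, x*y^9, y^10
Corners: y^9, x^3y^8, x^8y^7, x^10y^2
Socle dim=4


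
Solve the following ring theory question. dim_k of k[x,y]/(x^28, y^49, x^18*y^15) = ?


k[x,y]/I, I = (x^28, y^49, x^18*y^15)
Rect: 28x49=1372. Corner: (28-18)x(49-15)=340.
dim = 1372-340 = 1032


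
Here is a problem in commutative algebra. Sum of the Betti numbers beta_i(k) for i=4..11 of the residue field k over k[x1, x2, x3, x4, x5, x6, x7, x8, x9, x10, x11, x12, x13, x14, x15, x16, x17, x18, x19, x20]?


Koszul resolution: beta_i(k)=C(n,i), n=20
C(20,4)=4845, C(20,5)=15504, C(20,6)=38760, C(20,7)=77520, C(20,8)=125970, C(20,9)=167960, C(20,10)=184756, C(20,11)=167960
Sum=783275


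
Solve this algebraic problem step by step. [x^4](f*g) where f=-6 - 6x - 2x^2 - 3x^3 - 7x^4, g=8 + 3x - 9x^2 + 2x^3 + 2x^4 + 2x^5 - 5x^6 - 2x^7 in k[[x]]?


[x^4] = sum a_i*b_j, i+j=4
  -6*2=-12
  -6*2=-12
  -2*-9=18
  -3*3=-9
  -7*8=-56
Sum=-71


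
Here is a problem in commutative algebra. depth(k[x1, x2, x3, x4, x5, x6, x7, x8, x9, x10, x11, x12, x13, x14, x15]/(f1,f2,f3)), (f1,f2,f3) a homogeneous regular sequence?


depth(R)=15
depth(R/I)=15-3=12


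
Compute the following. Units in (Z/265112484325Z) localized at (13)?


Local ring = Z/10604499373Z.
phi(10604499373) = 13^8*(13-1) = 9788768652


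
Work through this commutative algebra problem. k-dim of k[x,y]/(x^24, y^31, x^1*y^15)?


k[x,y]/I, I = (x^24, y^31, x^1*y^15)
Rect: 24x31=744. Corner: (24-1)x(31-15)=368.
dim = 744-368 = 376


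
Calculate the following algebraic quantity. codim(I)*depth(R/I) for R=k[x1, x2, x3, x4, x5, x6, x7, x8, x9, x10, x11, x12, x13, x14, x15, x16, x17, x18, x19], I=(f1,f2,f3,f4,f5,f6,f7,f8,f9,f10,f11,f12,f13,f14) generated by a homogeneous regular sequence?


codim=14, depth=dim(R/I)=19-14=5
Product=14*5=70


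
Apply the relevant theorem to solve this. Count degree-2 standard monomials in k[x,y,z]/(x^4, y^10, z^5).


Need i<4, j<10, k<5 with i+j+k=2.
For each i, j ranges over max(0,2-i-4)..min(9,2-i):
  i=0: j in [0,2] -> 3
  i=1: j in [0,1] -> 2
  i=2: j in [0,0] -> 1
H(2) = 3+2+1 = 6


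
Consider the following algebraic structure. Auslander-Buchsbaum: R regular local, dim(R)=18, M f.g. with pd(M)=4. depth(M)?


pd+depth=depth(R)=18
depth=18-4=14


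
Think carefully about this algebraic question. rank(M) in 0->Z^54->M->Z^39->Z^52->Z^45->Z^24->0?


Alt sum=0:
(-1)^0*54 + (-1)^1*? + (-1)^2*39 + (-1)^3*52 + (-1)^4*45 + (-1)^5*24=0
rank(M)=62


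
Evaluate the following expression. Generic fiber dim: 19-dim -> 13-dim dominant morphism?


dim(fiber)=dim(X)-dim(Y)=19-13=6


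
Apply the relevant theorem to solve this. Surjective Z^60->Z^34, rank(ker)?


rank(ker) = 60-34 = 26


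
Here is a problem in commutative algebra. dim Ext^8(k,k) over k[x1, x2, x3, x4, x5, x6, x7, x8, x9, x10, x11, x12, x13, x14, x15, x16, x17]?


C(n,i)=C(17,8)=24310


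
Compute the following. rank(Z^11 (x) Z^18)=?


rank(M(x)N) = rank(M)*rank(N)
11*18 = 198


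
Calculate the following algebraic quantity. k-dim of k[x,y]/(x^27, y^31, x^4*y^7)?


k[x,y]/I, I = (x^27, y^31, x^4*y^7)
Rect: 27x31=837. Corner: (27-4)x(31-7)=552.
dim = 837-552 = 285


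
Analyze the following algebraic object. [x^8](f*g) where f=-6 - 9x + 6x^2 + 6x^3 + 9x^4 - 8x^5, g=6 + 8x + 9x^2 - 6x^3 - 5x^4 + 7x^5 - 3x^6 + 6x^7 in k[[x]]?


[x^8] = sum a_i*b_j, i+j=8
  -9*6=-54
  6*-3=-18
  6*7=42
  9*-5=-45
  -8*-6=48
Sum=-27


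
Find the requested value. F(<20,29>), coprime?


gcd(20,29)=1 => F=ab-a-b=20*29-20-29=580-49=531


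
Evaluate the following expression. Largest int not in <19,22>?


gcd(19,22)=1 => F=ab-a-b=19*22-19-22=418-41=377


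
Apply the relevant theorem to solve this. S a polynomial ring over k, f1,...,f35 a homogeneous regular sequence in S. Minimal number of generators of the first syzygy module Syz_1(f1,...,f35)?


Regular sequence => Koszul complex is the minimal free resolution.
Syz_1 minimally generated by Koszul relations f_i*e_j - f_j*e_i (i<j): mu(Syz_1) = beta_2 = C(m,2) = m(m-1)/2
m=35
35*34/2 = 595


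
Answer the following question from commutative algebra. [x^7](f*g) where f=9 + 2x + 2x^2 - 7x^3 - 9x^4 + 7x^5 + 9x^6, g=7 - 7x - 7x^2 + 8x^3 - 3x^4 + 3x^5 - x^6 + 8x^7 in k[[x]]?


[x^7] = sum a_i*b_j, i+j=7
  9*8=72
  2*-1=-2
  2*3=6
  -7*-3=21
  -9*8=-72
  7*-7=-49
  9*-7=-63
Sum=-87


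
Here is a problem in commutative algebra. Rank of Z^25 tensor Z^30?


rank(M(x)N) = rank(M)*rank(N)
25*30 = 750


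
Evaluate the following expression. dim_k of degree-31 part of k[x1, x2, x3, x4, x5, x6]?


C(d+n-1,n-1)=C(36,5)=376992


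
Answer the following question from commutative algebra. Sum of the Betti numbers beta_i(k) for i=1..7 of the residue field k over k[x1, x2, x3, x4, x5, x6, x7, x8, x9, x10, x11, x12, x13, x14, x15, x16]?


Koszul resolution: beta_i(k)=C(n,i), n=16
C(16,1)=16, C(16,2)=120, C(16,3)=560, C(16,4)=1820, C(16,5)=4368, C(16,6)=8008, C(16,7)=11440
Sum=26332


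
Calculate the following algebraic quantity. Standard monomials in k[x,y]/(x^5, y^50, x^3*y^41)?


k[x,y]/I, I = (x^5, y^50, x^3*y^41)
Rect: 5x50=250. Corner: (5-3)x(50-41)=18.
dim = 250-18 = 232


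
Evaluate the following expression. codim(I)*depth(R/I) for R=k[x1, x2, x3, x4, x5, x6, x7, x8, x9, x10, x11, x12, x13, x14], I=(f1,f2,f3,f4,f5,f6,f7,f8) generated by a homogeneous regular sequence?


codim=8, depth=dim(R/I)=14-8=6
Product=8*6=48


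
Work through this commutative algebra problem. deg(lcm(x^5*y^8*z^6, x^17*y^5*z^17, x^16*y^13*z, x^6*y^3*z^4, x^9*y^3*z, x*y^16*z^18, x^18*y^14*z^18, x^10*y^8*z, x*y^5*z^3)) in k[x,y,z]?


lcm = componentwise max:
x: max(5,17,16,6,9,1,18,10,1)=18
y: max(8,5,13,3,3,16,14,8,5)=16
z: max(6,17,1,4,1,18,18,1,3)=18
Total=18+16+18=52


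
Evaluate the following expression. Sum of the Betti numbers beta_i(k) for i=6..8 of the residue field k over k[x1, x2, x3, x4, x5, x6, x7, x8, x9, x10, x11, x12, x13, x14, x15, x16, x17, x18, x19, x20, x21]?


Koszul resolution: beta_i(k)=C(n,i), n=21
C(21,6)=54264, C(21,7)=116280, C(21,8)=203490
Sum=374034


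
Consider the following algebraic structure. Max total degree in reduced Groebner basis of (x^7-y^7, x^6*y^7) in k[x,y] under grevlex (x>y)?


LT(f1)=x^7, LT(f2)=x^6y^7, lcm=x^7y^7
S(f1,f2) = y^7*f1 - x^1*f2 = -y^14
Reduced GB = {f1, f2, y^14}; degrees 7, 13, 14
Max = 14


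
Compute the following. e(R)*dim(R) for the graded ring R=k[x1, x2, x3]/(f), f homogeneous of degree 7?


e(R)=deg(f)=7, dim(R)=3-1=2
e*dim=7*2=14


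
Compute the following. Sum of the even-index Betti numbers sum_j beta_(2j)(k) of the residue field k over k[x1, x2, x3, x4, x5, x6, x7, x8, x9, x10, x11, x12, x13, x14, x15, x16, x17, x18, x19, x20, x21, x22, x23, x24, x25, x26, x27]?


Koszul resolution: beta_i(k)=C(n,i), n=27
sum_even C(27,i) = 2^(n-1) = 2^26 = 67108864


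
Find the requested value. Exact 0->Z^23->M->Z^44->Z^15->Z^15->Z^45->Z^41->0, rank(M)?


Alt sum=0:
(-1)^0*23 + (-1)^1*? + (-1)^2*44 + (-1)^3*15 + (-1)^4*15 + (-1)^5*45 + (-1)^6*41=0
rank(M)=63


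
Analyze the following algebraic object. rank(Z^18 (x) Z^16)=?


rank(M(x)N) = rank(M)*rank(N)
18*16 = 288


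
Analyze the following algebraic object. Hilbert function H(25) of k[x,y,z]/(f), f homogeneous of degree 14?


C(27,2)-C(13,2)=351-78=273


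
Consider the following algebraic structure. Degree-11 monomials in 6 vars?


C(d+n-1,n-1)=C(16,5)=4368


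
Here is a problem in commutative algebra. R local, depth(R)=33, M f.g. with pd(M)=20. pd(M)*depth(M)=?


pd+depth=33
depth=33-20=13
pd*depth=20*13=260


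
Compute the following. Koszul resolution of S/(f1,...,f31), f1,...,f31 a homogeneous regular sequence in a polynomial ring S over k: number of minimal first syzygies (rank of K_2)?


Regular sequence => Koszul complex is the minimal free resolution.
Syz_1 minimally generated by Koszul relations f_i*e_j - f_j*e_i (i<j): mu(Syz_1) = beta_2 = C(m,2) = m(m-1)/2
m=31
31*30/2 = 465


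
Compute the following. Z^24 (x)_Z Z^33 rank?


rank(M(x)N) = rank(M)*rank(N)
24*33 = 792


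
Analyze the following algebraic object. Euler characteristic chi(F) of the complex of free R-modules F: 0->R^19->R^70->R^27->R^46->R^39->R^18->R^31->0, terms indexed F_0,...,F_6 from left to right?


chi = sum (-1)^i * rank:
(-1)^0*19=19
(-1)^1*70=-70
(-1)^2*27=27
(-1)^3*46=-46
(-1)^4*39=39
(-1)^5*18=-18
(-1)^6*31=31
chi=-18


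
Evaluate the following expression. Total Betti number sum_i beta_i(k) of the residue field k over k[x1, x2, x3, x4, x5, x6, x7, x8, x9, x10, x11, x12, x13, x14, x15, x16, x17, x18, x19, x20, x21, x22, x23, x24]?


Koszul resolution: beta_i(k)=C(n,i), n=24
sum_i C(24,i) = 2^24 = 16777216


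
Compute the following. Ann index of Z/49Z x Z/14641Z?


Exponent = lcm of the cyclic orders; pairwise coprime => product.
7^2*11^4=49*14641=717409


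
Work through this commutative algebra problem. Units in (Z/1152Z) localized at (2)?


Local ring = Z/128Z.
phi(128) = 2^6*(2-1) = 64


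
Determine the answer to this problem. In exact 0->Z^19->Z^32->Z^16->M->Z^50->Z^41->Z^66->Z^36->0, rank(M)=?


Alt sum=0:
(-1)^0*19 + (-1)^1*32 + (-1)^2*16 + (-1)^3*? + (-1)^4*50 + (-1)^5*41 + (-1)^6*66 + (-1)^7*36=0
rank(M)=42


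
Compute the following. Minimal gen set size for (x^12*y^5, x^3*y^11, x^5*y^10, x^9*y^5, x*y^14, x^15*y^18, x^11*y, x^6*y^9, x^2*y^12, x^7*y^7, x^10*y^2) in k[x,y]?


Remove redundant (divisible by others).
x^15*y^18 redundant.
x^12*y^5 redundant.
Min: x^11*y, x^10*y^2, x^9*y^5, x^7*y^7, x^6*y^9, x^5*y^10, x^3*y^11, x^2*y^12, x*y^14
Count=9


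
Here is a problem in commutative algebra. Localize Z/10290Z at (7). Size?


7-primary part: 10290=7^3*30
Size=7^3=343


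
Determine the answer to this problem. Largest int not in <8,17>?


gcd(8,17)=1 => F=ab-a-b=8*17-8-17=136-25=111


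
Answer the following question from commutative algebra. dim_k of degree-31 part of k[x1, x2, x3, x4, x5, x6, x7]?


C(d+n-1,n-1)=C(37,6)=2324784


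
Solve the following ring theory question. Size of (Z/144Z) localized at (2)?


2-primary part: 144=2^4*9
Size=2^4=16


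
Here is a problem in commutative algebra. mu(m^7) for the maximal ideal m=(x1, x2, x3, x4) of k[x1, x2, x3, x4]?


Graded Nakayama: mu(m^d) = dim_k (m^d/m^(d+1)) = #degree-7 monomials in 4 vars
C(n+d-1,d)=C(10,7)=120


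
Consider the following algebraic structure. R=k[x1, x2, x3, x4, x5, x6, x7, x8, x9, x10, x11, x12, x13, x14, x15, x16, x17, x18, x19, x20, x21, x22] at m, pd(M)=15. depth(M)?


pd+depth=depth(R)=22
depth=22-15=7


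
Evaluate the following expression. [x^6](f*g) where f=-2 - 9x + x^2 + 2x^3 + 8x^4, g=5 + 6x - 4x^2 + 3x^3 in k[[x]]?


[x^6] = sum a_i*b_j, i+j=6
  2*3=6
  8*-4=-32
Sum=-26


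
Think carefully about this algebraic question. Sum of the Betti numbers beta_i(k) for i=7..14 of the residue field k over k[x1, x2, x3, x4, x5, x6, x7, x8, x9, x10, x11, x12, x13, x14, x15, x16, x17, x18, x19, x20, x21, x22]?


Koszul resolution: beta_i(k)=C(n,i), n=22
C(22,7)=170544, C(22,8)=319770, C(22,9)=497420, C(22,10)=646646, C(22,11)=705432, C(22,12)=646646, C(22,13)=497420, C(22,14)=319770
Sum=3803648


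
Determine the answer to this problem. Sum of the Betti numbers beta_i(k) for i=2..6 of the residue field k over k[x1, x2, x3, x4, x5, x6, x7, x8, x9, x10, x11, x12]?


Koszul resolution: beta_i(k)=C(n,i), n=12
C(12,2)=66, C(12,3)=220, C(12,4)=495, C(12,5)=792, C(12,6)=924
Sum=2497


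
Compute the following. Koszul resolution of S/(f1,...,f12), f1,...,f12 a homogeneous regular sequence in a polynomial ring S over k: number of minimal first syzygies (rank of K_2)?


Regular sequence => Koszul complex is the minimal free resolution.
Syz_1 minimally generated by Koszul relations f_i*e_j - f_j*e_i (i<j): mu(Syz_1) = beta_2 = C(m,2) = m(m-1)/2
m=12
12*11/2 = 66


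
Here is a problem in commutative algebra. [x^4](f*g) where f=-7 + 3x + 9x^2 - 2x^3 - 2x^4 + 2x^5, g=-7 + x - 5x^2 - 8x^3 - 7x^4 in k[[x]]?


[x^4] = sum a_i*b_j, i+j=4
  -7*-7=49
  3*-8=-24
  9*-5=-45
  -2*1=-2
  -2*-7=14
Sum=-8


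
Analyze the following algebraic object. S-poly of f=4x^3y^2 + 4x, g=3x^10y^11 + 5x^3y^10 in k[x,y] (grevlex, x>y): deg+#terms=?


LT(f)=4x^3y^2, LT(g)=3x^10y^11
lcm(LM)=x^10y^11
S(f,g) (scaled by 12 to clear denominators) = 3x^7y^9*f - 4*g = 12x^8y^9 - 20x^3y^10
2 terms, deg 17.
17+2=19


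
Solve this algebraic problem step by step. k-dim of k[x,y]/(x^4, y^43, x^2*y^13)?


k[x,y]/I, I = (x^4, y^43, x^2*y^13)
Rect: 4x43=172. Corner: (4-2)x(43-13)=60.
dim = 172-60 = 112


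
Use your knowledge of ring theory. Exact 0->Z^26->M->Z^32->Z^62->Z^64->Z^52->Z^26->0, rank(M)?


Alt sum=0:
(-1)^0*26 + (-1)^1*? + (-1)^2*32 + (-1)^3*62 + (-1)^4*64 + (-1)^5*52 + (-1)^6*26=0
rank(M)=34


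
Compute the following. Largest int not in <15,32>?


gcd(15,32)=1 => F=ab-a-b=15*32-15-32=480-47=433


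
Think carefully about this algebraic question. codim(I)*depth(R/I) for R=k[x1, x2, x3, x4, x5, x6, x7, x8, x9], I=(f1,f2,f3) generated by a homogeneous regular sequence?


codim=3, depth=dim(R/I)=9-3=6
Product=3*6=18


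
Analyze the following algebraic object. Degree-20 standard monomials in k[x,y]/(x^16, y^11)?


k[x,y], I = (x^16, y^11), d = 20
Need i < 16 and d-i < 11.
Range: 10 <= i <= 15.
H(20) = 6


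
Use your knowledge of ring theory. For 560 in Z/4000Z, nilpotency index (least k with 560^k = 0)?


560^k mod 4000:
k=1: 560
k=2: 1600
k=3: 0
First zero at k = 3


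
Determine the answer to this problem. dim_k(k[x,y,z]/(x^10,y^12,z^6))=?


Basis: x^iy^jz^k, i<10,j<12,k<6
10*12*6=720


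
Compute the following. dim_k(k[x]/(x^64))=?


Basis: 1,x,...,x^63
dim=64


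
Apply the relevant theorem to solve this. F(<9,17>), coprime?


gcd(9,17)=1 => F=ab-a-b=9*17-9-17=153-26=127


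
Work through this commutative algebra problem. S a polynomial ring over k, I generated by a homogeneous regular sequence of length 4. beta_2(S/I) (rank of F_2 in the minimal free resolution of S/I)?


Regular sequence => Koszul complex is the minimal free resolution.
Syz_1 minimally generated by Koszul relations f_i*e_j - f_j*e_i (i<j): mu(Syz_1) = beta_2 = C(m,2) = m(m-1)/2
m=4
4*3/2 = 6


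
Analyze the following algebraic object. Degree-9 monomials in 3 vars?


C(d+n-1,n-1)=C(11,2)=55


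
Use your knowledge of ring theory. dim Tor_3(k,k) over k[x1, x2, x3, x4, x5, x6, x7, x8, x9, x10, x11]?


Koszul: C(n,i)=C(11,3)=165


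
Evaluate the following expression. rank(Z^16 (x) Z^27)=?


rank(M(x)N) = rank(M)*rank(N)
16*27 = 432


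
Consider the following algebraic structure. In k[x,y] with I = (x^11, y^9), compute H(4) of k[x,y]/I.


k[x,y], I = (x^11, y^9), d = 4
Need i < 11 and d-i < 9.
Range: 0 <= i <= 4.
H(4) = 5


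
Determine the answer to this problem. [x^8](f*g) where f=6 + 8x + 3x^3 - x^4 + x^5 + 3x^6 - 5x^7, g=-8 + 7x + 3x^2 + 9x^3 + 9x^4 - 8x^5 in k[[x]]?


[x^8] = sum a_i*b_j, i+j=8
  3*-8=-24
  -1*9=-9
  1*9=9
  3*3=9
  -5*7=-35
Sum=-50


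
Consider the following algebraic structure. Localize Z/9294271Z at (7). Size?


7-primary part: 9294271=7^6*79
Size=7^6=117649


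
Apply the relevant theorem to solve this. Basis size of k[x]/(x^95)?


Basis: 1,x,...,x^94
dim=95


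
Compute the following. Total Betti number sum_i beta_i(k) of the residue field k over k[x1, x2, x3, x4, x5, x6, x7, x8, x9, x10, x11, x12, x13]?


Koszul resolution: beta_i(k)=C(n,i), n=13
sum_i C(13,i) = 2^13 = 8192


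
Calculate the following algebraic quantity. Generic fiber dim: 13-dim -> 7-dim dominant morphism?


dim(fiber)=dim(X)-dim(Y)=13-7=6


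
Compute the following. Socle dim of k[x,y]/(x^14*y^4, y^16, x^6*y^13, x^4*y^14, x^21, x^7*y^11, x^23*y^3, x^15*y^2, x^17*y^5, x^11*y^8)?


Socle = ann(m) = span of standard monomials u with x*u, y*u in I (staircase corners).
Redundant generators: x^17*y^5, x^23*y^3
Minimal generators: x^21, x^15*y^2, x^14*y^4, x^11*y^8, x^7*y^11, x^6*y^13, x^4*y^14, y^16
Corners: x^3y^15, x^5y^13, x^6y^12, x^10y^10, x^13y^7, x^14y^3, x^20y
Socle dim=7


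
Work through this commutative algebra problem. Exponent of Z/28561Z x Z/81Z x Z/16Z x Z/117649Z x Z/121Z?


Exponent = lcm of the cyclic orders; pairwise coprime => product.
13^4*3^4*2^4*7^6*11^2=28561*81*16*117649*121=526928903124624


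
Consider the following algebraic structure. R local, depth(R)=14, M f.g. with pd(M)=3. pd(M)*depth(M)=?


pd+depth=14
depth=14-3=11
pd*depth=3*11=33


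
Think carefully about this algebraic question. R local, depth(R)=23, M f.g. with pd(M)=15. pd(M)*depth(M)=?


pd+depth=23
depth=23-15=8
pd*depth=15*8=120


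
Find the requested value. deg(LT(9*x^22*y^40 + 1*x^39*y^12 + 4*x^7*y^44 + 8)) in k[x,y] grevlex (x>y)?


LT: 9*x^22*y^40
deg_x=22, deg_y=40
Total=22+40=62


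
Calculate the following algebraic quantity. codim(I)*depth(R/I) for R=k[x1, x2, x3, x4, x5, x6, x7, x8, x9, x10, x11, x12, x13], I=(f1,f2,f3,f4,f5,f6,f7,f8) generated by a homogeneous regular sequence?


codim=8, depth=dim(R/I)=13-8=5
Product=8*5=40
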